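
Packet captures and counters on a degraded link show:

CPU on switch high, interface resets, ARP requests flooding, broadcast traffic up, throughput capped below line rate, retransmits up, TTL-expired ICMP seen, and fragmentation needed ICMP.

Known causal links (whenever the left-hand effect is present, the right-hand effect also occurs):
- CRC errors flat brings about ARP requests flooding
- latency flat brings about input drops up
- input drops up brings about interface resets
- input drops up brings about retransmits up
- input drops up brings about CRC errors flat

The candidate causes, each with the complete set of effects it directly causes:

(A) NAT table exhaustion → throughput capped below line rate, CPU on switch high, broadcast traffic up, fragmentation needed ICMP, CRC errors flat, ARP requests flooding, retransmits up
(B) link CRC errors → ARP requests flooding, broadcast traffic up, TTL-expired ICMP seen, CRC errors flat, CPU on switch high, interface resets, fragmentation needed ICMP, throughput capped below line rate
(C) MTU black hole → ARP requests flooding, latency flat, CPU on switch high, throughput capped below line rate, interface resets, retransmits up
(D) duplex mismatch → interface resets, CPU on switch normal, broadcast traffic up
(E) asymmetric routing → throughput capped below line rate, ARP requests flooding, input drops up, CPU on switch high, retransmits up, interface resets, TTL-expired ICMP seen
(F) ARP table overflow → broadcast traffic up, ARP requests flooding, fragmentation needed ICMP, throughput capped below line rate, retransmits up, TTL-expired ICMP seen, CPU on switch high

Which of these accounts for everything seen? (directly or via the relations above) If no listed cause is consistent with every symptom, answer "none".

For each candidate, compare predicted effects to what was observed:
(A) NAT table exhaustion — CPU on switch high ✓; interface resets ✗; ARP requests flooding ✓; broadcast traffic up ✓; throughput capped below line rate ✓; retransmits up ✓; TTL-expired ICMP seen ✗; fragmentation needed ICMP ✓
(B) link CRC errors — CPU on switch high ✓; interface resets ✓; ARP requests flooding ✓; broadcast traffic up ✓; throughput capped below line rate ✓; retransmits up ✗; TTL-expired ICMP seen ✓; fragmentation needed ICMP ✓
(C) MTU black hole — does not account for broadcast traffic up, TTL-expired ICMP seen, fragmentation needed ICMP
(D) duplex mismatch — fails on CPU on switch high, ARP requests flooding, throughput capped below line rate, retransmits up, TTL-expired ICMP seen, fragmentation needed ICMP (predicts CPU on switch normal, not CPU on switch high)
(E) asymmetric routing — CPU on switch high ✓; interface resets ✓; ARP requests flooding ✓; broadcast traffic up ✗; throughput capped below line rate ✓; retransmits up ✓; TTL-expired ICMP seen ✓; fragmentation needed ICMP ✗
(F) ARP table overflow — CPU on switch high ✓; interface resets ✗; ARP requests flooding ✓; broadcast traffic up ✓; throughput capped below line rate ✓; retransmits up ✓; TTL-expired ICMP seen ✓; fragmentation needed ICMP ✓
Every candidate fails on at least one observation.

none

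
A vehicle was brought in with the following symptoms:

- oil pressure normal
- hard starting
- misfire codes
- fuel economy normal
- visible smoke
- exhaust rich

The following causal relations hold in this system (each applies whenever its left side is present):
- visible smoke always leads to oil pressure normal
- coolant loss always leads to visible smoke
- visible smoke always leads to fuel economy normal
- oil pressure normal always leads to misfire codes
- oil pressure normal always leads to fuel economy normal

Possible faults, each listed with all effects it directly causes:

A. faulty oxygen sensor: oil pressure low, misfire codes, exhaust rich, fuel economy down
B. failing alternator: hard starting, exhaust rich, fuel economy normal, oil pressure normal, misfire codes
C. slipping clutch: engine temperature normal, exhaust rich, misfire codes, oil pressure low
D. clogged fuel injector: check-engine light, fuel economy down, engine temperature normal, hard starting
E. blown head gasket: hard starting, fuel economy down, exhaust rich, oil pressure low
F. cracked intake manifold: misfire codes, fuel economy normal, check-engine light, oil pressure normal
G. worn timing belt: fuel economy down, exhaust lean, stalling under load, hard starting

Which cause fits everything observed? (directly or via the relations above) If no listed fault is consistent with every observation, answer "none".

Checking each candidate against the observations:
(A) faulty oxygen sensor — oil pressure normal miss; hard starting miss; misfire codes match; fuel economy normal miss; visible smoke miss; exhaust rich match
(B) failing alternator — oil pressure normal match; hard starting match; misfire codes match; fuel economy normal match; visible smoke miss; exhaust rich match
(C) slipping clutch — oil pressure normal miss; hard starting miss; misfire codes match; fuel economy normal miss; visible smoke miss; exhaust rich match
(D) clogged fuel injector — oil pressure normal miss; hard starting match; misfire codes miss; fuel economy normal miss; visible smoke miss; exhaust rich miss
(E) blown head gasket — fails on oil pressure normal, misfire codes, fuel economy normal, visible smoke (predicts oil pressure low, not oil pressure normal; predicts fuel economy down, not fuel economy normal)
(F) cracked intake manifold — does not account for hard starting, visible smoke, exhaust rich
(G) worn timing belt — fails on oil pressure normal, misfire codes, fuel economy normal, visible smoke, exhaust rich (predicts fuel economy down, not fuel economy normal; predicts exhaust lean, not exhaust rich)
Every candidate fails on at least one observation.

none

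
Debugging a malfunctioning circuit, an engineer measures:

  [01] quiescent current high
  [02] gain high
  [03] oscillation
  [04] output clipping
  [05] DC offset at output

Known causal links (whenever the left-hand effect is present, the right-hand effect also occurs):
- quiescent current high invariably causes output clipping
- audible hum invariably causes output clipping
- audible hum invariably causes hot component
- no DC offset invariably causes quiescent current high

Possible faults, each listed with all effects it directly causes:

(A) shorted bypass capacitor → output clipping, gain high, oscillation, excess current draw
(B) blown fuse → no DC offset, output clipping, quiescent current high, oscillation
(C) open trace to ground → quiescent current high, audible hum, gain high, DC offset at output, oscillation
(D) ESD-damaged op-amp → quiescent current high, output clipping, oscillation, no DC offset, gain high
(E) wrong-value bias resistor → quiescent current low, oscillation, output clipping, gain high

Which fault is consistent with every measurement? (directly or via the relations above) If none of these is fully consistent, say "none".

C

Per-candidate check:
(A) shorted bypass capacitor — quiescent current high NO; gain high yes; oscillation yes; output clipping yes; DC offset at output NO
(B) blown fuse — fails on gain high, DC offset at output (predicts no DC offset, not DC offset at output)
(C) open trace to ground — quiescent current high yes; gain high yes; oscillation yes; output clipping yes (via audible hum → output clipping); DC offset at output yes
(D) ESD-damaged op-amp — quiescent current high yes; gain high yes; oscillation yes; output clipping yes; DC offset at output NO
(E) wrong-value bias resistor — fails on quiescent current high, DC offset at output (predicts quiescent current low, not quiescent current high)
(C) is the only candidate with no mismatches.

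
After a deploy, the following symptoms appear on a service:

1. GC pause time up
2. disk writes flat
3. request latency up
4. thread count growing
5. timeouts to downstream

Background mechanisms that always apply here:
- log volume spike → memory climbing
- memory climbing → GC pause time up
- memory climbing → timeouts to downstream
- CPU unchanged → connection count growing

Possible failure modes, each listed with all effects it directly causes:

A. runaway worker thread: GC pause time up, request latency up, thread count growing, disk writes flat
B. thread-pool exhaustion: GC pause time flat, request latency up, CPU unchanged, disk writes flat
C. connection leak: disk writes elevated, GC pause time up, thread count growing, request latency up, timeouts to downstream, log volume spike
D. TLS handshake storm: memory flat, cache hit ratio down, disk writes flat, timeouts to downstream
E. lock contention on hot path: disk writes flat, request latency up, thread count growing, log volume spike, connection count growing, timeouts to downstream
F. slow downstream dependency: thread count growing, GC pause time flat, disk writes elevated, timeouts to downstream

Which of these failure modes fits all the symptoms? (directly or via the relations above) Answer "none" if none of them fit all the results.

Testing each hypothesis:
(A) runaway worker thread — GC pause time up yes; disk writes flat yes; request latency up yes; thread count growing yes; timeouts to downstream NO
(B) thread-pool exhaustion — fails on GC pause time up, thread count growing, timeouts to downstream (predicts GC pause time flat, not GC pause time up)
(C) connection leak — fails on disk writes flat (predicts disk writes elevated, not disk writes flat)
(D) TLS handshake storm — GC pause time up NO; disk writes flat yes; request latency up NO; thread count growing NO; timeouts to downstream yes
(E) lock contention on hot path — accounts for every observation (GC pause time up through log volume spike → memory climbing → GC pause time up)
(F) slow downstream dependency — GC pause time up NO; disk writes flat NO; request latency up NO; thread count growing yes; timeouts to downstream yes
Only (E) is consistent with every observation.

E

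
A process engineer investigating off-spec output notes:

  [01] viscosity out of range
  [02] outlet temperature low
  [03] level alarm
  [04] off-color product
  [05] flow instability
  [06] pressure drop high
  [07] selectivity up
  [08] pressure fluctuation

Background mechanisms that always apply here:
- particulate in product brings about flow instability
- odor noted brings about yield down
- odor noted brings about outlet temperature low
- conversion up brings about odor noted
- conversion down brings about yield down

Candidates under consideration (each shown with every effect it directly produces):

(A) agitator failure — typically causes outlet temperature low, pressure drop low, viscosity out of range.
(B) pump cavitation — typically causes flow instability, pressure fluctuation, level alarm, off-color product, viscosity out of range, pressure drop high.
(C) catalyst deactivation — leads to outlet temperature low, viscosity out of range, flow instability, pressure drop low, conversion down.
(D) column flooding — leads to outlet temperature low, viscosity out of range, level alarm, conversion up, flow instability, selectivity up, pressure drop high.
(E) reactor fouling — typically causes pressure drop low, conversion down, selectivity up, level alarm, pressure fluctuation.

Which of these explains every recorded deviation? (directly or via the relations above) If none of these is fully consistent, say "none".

Per-candidate check:
(A) agitator failure — viscosity out of range yes; outlet temperature low yes; level alarm NO; off-color product NO; flow instability NO; pressure drop high NO; selectivity up NO; pressure fluctuation NO
(B) pump cavitation — viscosity out of range yes; outlet temperature low NO; level alarm yes; off-color product yes; flow instability yes; pressure drop high yes; selectivity up NO; pressure fluctuation yes
(C) catalyst deactivation — viscosity out of range yes; outlet temperature low yes; level alarm NO; off-color product NO; flow instability yes; pressure drop high NO; selectivity up NO; pressure fluctuation NO
(D) column flooding — viscosity out of range yes; outlet temperature low yes; level alarm yes; off-color product NO; flow instability yes; pressure drop high yes; selectivity up yes; pressure fluctuation NO
(E) reactor fouling — viscosity out of range NO; outlet temperature low NO; level alarm yes; off-color product NO; flow instability NO; pressure drop high NO; selectivity up yes; pressure fluctuation yes
No candidate is consistent with all observations.

none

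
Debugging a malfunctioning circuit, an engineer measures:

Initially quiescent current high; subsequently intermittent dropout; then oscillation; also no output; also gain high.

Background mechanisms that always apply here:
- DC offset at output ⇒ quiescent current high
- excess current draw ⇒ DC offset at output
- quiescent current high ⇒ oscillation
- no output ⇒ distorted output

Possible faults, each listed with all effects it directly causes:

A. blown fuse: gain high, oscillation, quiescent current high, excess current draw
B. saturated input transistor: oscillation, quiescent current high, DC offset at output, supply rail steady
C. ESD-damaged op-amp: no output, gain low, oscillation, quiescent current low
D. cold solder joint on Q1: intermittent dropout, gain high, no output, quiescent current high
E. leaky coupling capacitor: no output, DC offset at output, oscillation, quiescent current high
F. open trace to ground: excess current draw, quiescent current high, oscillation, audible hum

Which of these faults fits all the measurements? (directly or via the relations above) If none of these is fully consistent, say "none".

D

Testing each hypothesis:
(A) blown fuse — quiescent current high match; intermittent dropout miss; oscillation match; no output miss; gain high match
(B) saturated input transistor — quiescent current high match; intermittent dropout miss; oscillation match; no output miss; gain high miss
(C) ESD-damaged op-amp — quiescent current high miss; intermittent dropout miss; oscillation match; no output match; gain high miss
(D) cold solder joint on Q1 — quiescent current high match; intermittent dropout match; oscillation match (by quiescent current high → oscillation); no output match; gain high match
(E) leaky coupling capacitor — does not account for intermittent dropout, gain high
(F) open trace to ground — does not account for intermittent dropout, no output, gain high
(D) alone accounts for all the evidence.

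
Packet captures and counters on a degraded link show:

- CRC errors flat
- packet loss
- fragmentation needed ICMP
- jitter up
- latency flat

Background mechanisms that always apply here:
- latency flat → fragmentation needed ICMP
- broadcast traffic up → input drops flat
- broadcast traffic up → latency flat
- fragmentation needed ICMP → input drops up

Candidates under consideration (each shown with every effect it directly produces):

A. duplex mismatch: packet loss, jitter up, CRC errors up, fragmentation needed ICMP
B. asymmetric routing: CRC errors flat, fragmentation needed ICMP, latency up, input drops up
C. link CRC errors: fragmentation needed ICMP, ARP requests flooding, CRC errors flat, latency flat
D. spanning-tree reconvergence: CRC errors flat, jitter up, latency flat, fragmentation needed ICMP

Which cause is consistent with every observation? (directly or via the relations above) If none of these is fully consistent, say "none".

none

Testing each hypothesis:
(A) duplex mismatch — fails on CRC errors flat, latency flat (predicts CRC errors up, not CRC errors flat)
(B) asymmetric routing — CRC errors flat +; packet loss -; fragmentation needed ICMP +; jitter up -; latency flat -
(C) link CRC errors — CRC errors flat +; packet loss -; fragmentation needed ICMP +; jitter up -; latency flat +
(D) spanning-tree reconvergence — CRC errors flat +; packet loss -; fragmentation needed ICMP +; jitter up +; latency flat +
No candidate is consistent with all observations.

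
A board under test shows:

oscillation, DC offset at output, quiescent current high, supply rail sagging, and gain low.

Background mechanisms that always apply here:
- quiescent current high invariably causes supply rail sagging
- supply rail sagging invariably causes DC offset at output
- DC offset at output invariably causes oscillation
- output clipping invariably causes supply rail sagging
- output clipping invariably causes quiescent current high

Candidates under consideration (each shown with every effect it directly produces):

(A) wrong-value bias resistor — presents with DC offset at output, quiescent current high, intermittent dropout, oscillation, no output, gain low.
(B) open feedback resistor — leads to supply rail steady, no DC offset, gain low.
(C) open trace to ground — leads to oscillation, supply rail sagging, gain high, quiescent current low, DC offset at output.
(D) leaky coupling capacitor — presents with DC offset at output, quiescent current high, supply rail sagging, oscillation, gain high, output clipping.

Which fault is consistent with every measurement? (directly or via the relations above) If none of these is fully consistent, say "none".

Testing each hypothesis:
(A) wrong-value bias resistor — oscillation +; DC offset at output +; quiescent current high +; supply rail sagging + (through quiescent current high → supply rail sagging); gain low +
(B) open feedback resistor — fails on oscillation, DC offset at output, quiescent current high, supply rail sagging (predicts no DC offset, not DC offset at output; predicts supply rail steady, not supply rail sagging)
(C) open trace to ground — oscillation +; DC offset at output +; quiescent current high -; supply rail sagging +; gain low -
(D) leaky coupling capacitor — oscillation +; DC offset at output +; quiescent current high +; supply rail sagging +; gain low -
(A) alone accounts for all the evidence.

A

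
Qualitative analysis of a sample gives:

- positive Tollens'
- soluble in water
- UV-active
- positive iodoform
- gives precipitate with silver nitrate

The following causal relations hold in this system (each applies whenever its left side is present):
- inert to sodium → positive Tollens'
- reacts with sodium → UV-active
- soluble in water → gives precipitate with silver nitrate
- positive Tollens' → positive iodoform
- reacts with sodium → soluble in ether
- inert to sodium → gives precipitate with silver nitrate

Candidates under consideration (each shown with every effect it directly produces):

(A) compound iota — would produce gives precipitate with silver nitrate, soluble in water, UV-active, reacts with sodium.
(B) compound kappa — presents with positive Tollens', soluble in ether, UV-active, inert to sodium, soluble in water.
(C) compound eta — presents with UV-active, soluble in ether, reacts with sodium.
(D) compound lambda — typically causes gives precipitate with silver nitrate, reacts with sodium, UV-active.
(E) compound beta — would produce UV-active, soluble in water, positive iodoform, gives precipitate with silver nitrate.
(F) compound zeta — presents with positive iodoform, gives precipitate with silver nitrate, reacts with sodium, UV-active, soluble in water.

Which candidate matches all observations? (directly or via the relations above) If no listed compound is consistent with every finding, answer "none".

For each candidate, compare predicted effects to what was observed:
(A) compound iota — does not account for positive Tollens', positive iodoform
(B) compound kappa — accounts for every observation (positive iodoform via positive Tollens' → positive iodoform)
(C) compound eta — does not account for positive Tollens', soluble in water, positive iodoform, gives precipitate with silver nitrate
(D) compound lambda — does not account for positive Tollens', soluble in water, positive iodoform
(E) compound beta — positive Tollens' -; soluble in water +; UV-active +; positive iodoform +; gives precipitate with silver nitrate +
(F) compound zeta — does not account for positive Tollens'
(B) is the only candidate with no mismatches.

B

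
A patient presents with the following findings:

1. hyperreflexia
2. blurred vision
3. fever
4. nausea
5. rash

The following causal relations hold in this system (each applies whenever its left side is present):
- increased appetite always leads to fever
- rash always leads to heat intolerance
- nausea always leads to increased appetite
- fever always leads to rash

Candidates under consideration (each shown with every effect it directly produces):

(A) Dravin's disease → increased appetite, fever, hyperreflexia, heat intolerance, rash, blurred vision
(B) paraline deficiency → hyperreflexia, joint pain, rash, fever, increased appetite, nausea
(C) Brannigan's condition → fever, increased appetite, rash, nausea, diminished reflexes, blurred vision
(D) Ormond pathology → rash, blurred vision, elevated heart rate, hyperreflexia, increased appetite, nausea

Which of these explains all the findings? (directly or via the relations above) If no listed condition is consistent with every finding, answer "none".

Testing each hypothesis:
(A) Dravin's disease — does not account for nausea
(B) paraline deficiency — hyperreflexia match; blurred vision miss; fever match; nausea match; rash match
(C) Brannigan's condition — fails on hyperreflexia (predicts diminished reflexes, not hyperreflexia)
(D) Ormond pathology — accounts for every observation (fever by increased appetite → fever)
(D) alone accounts for all the evidence.

D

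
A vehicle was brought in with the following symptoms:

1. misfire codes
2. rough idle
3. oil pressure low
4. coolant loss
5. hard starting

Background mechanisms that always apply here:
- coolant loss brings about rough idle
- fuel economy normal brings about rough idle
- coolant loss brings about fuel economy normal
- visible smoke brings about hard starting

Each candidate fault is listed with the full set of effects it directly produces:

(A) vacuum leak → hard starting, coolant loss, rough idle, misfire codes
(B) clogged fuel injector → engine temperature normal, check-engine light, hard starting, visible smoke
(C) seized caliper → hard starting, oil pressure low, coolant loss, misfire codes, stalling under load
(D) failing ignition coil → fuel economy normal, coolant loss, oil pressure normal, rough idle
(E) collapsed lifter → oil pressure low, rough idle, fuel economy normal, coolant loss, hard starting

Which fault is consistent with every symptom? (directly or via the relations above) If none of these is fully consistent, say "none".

Checking each candidate against the observations:
(A) vacuum leak — does not account for oil pressure low
(B) clogged fuel injector — does not account for misfire codes, rough idle, oil pressure low, coolant loss
(C) seized caliper — misfire codes +; rough idle + (by coolant loss → rough idle); oil pressure low +; coolant loss +; hard starting +
(D) failing ignition coil — fails on misfire codes, oil pressure low, hard starting (predicts oil pressure normal, not oil pressure low)
(E) collapsed lifter — misfire codes -; rough idle +; oil pressure low +; coolant loss +; hard starting +
Only (C) is consistent with every observation.

C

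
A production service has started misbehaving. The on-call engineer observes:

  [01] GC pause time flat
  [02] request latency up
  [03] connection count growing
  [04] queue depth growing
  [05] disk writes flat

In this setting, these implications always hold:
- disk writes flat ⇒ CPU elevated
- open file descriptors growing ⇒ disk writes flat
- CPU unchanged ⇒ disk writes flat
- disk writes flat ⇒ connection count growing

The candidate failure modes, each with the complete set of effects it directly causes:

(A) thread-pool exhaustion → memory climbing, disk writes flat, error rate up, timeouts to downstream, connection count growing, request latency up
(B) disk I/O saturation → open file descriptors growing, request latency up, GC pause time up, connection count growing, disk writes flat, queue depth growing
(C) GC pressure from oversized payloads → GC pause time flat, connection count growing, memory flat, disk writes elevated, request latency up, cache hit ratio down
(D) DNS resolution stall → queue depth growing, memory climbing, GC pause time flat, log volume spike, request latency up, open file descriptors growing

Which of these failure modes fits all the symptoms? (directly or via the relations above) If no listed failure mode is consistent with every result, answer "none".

For each candidate, compare predicted effects to what was observed:
(A) thread-pool exhaustion — GC pause time flat -; request latency up +; connection count growing +; queue depth growing -; disk writes flat +
(B) disk I/O saturation — GC pause time flat -; request latency up +; connection count growing +; queue depth growing +; disk writes flat +
(C) GC pressure from oversized payloads — GC pause time flat +; request latency up +; connection count growing +; queue depth growing -; disk writes flat -
(D) DNS resolution stall — GC pause time flat +; request latency up +; connection count growing + (via open file descriptors growing → disk writes flat → connection count growing); queue depth growing +; disk writes flat + (via open file descriptors growing → disk writes flat)
(D) alone accounts for all the evidence.

D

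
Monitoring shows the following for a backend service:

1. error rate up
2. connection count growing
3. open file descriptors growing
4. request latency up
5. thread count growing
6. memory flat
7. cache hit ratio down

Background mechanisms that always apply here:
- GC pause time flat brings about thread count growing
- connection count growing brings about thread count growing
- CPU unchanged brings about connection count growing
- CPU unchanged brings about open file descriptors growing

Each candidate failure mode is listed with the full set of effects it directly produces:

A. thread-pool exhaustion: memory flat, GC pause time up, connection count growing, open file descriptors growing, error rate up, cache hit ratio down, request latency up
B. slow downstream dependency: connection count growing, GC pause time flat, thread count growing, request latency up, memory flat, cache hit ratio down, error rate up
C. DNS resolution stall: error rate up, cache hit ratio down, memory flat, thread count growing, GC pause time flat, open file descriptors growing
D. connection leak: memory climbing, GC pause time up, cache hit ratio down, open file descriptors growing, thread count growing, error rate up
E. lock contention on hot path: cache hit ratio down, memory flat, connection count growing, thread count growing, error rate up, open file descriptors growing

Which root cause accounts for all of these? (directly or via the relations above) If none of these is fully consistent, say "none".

A

Per-candidate check:
(A) thread-pool exhaustion — accounts for every observation (thread count growing through connection count growing → thread count growing)
(B) slow downstream dependency — error rate up match; connection count growing match; open file descriptors growing miss; request latency up match; thread count growing match; memory flat match; cache hit ratio down match
(C) DNS resolution stall — error rate up match; connection count growing miss; open file descriptors growing match; request latency up miss; thread count growing match; memory flat match; cache hit ratio down match
(D) connection leak — error rate up match; connection count growing miss; open file descriptors growing match; request latency up miss; thread count growing match; memory flat miss; cache hit ratio down match
(E) lock contention on hot path — error rate up match; connection count growing match; open file descriptors growing match; request latency up miss; thread count growing match; memory flat match; cache hit ratio down match
(A) alone accounts for all the evidence.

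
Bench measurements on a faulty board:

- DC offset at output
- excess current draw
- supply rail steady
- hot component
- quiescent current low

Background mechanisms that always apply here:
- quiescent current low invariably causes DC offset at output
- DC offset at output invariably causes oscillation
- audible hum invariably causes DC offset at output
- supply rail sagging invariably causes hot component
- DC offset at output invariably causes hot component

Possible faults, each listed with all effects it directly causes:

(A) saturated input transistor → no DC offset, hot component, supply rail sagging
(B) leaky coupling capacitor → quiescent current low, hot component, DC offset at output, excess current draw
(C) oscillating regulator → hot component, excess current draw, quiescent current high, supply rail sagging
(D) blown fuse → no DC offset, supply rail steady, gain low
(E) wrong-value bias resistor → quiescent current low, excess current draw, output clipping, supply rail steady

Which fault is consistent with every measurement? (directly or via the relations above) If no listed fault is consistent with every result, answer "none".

Checking each candidate against the observations:
(A) saturated input transistor — fails on DC offset at output, excess current draw, supply rail steady, quiescent current low (predicts no DC offset, not DC offset at output; predicts supply rail sagging, not supply rail steady)
(B) leaky coupling capacitor — does not account for supply rail steady
(C) oscillating regulator — DC offset at output NO; excess current draw yes; supply rail steady NO; hot component yes; quiescent current low NO
(D) blown fuse — DC offset at output NO; excess current draw NO; supply rail steady yes; hot component NO; quiescent current low NO
(E) wrong-value bias resistor — accounts for every observation (DC offset at output through quiescent current low → DC offset at output)
(E) alone accounts for all the evidence.

E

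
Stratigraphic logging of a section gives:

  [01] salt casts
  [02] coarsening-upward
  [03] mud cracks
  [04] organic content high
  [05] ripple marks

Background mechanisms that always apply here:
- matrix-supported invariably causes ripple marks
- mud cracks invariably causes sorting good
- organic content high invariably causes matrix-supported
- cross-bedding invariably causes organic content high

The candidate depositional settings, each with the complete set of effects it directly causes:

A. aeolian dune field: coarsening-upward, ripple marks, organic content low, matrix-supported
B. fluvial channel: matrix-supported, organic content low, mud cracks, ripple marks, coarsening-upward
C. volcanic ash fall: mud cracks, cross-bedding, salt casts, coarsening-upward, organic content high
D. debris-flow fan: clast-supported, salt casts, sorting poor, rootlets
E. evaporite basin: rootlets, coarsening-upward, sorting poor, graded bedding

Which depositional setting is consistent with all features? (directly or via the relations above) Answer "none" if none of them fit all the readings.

C

For each candidate, compare predicted effects to what was observed:
(A) aeolian dune field — salt casts ✗; coarsening-upward ✓; mud cracks ✗; organic content high ✗; ripple marks ✓
(B) fluvial channel — fails on salt casts, organic content high (predicts organic content low, not organic content high)
(C) volcanic ash fall — salt casts ✓; coarsening-upward ✓; mud cracks ✓; organic content high ✓; ripple marks ✓ (via organic content high → matrix-supported → ripple marks)
(D) debris-flow fan — does not account for coarsening-upward, mud cracks, organic content high, ripple marks
(E) evaporite basin — does not account for salt casts, mud cracks, organic content high, ripple marks
(C) is the only candidate with no mismatches.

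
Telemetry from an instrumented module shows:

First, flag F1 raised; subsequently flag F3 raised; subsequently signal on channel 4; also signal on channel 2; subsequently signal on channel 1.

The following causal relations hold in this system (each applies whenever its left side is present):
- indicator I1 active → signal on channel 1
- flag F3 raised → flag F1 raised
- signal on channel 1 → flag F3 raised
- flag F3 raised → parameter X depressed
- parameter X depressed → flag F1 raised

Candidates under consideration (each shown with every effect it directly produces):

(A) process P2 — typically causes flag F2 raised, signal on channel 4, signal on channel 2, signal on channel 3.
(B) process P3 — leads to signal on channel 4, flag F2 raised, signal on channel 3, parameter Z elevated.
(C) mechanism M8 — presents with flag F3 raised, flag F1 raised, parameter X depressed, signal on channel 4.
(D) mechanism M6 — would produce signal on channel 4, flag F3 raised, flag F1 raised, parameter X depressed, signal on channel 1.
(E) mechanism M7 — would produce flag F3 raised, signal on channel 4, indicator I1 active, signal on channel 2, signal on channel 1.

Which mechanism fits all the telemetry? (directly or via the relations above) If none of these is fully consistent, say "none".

E

Checking each candidate against the observations:
(A) process P2 — does not account for flag F1 raised, flag F3 raised, signal on channel 1
(B) process P3 — flag F1 raised -; flag F3 raised -; signal on channel 4 +; signal on channel 2 -; signal on channel 1 -
(C) mechanism M8 — does not account for signal on channel 2, signal on channel 1
(D) mechanism M6 — flag F1 raised +; flag F3 raised +; signal on channel 4 +; signal on channel 2 -; signal on channel 1 +
(E) mechanism M7 — accounts for every observation (flag F1 raised through flag F3 raised → flag F1 raised)
(E) is the only candidate with no mismatches.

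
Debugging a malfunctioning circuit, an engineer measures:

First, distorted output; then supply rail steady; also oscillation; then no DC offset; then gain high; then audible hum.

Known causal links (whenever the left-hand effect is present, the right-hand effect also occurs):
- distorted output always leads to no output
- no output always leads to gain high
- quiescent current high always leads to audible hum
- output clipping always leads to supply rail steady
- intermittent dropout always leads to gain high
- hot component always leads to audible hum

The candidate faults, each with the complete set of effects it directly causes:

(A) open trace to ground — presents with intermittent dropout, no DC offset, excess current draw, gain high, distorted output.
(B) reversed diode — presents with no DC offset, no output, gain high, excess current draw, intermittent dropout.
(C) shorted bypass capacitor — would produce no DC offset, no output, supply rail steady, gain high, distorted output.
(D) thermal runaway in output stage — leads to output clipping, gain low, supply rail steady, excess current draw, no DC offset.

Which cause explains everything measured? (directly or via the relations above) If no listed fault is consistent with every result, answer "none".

none

Testing each hypothesis:
(A) open trace to ground — distorted output ✓; supply rail steady ✗; oscillation ✗; no DC offset ✓; gain high ✓; audible hum ✗
(B) reversed diode — distorted output ✗; supply rail steady ✗; oscillation ✗; no DC offset ✓; gain high ✓; audible hum ✗
(C) shorted bypass capacitor — distorted output ✓; supply rail steady ✓; oscillation ✗; no DC offset ✓; gain high ✓; audible hum ✗
(D) thermal runaway in output stage — distorted output ✗; supply rail steady ✓; oscillation ✗; no DC offset ✓; gain high ✗; audible hum ✗
No candidate is consistent with all observations.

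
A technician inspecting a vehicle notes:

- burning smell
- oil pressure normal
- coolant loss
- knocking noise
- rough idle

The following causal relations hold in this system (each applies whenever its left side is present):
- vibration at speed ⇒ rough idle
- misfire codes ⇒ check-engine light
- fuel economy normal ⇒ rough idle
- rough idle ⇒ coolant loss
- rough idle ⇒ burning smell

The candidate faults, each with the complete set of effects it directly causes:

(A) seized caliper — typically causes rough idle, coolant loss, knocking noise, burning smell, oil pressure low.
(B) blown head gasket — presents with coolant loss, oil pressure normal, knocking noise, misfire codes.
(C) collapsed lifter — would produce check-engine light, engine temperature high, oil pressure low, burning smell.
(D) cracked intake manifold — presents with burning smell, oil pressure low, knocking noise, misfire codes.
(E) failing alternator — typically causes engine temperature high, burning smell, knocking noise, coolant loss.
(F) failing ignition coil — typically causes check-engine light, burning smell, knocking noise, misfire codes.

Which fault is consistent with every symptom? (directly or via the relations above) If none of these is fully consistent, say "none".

none

Checking each candidate against the observations:
(A) seized caliper — fails on oil pressure normal (predicts oil pressure low, not oil pressure normal)
(B) blown head gasket — burning smell ✗; oil pressure normal ✓; coolant loss ✓; knocking noise ✓; rough idle ✗
(C) collapsed lifter — burning smell ✓; oil pressure normal ✗; coolant loss ✗; knocking noise ✗; rough idle ✗
(D) cracked intake manifold — burning smell ✓; oil pressure normal ✗; coolant loss ✗; knocking noise ✓; rough idle ✗
(E) failing alternator — does not account for oil pressure normal, rough idle
(F) failing ignition coil — burning smell ✓; oil pressure normal ✗; coolant loss ✗; knocking noise ✓; rough idle ✗
No candidate is consistent with all observations.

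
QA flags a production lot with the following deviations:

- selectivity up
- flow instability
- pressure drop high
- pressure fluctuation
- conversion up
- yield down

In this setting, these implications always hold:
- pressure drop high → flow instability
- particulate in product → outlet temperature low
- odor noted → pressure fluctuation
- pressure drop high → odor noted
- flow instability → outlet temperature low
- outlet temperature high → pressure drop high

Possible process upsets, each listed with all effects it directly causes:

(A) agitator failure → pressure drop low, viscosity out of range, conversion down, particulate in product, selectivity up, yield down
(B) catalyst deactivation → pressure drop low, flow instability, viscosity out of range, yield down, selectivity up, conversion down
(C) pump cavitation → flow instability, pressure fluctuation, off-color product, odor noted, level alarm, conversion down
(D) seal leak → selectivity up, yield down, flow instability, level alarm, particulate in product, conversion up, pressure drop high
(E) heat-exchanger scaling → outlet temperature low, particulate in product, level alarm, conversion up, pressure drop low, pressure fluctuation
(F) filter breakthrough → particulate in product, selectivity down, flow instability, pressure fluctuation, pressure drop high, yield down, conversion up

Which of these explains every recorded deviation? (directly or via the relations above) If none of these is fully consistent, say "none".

For each candidate, compare predicted effects to what was observed:
(A) agitator failure — fails on flow instability, pressure drop high, pressure fluctuation, conversion up (predicts pressure drop low, not pressure drop high; predicts conversion down, not conversion up)
(B) catalyst deactivation — fails on pressure drop high, pressure fluctuation, conversion up (predicts pressure drop low, not pressure drop high; predicts conversion down, not conversion up)
(C) pump cavitation — selectivity up -; flow instability +; pressure drop high -; pressure fluctuation +; conversion up -; yield down -
(D) seal leak — accounts for every observation (pressure fluctuation through pressure drop high → odor noted → pressure fluctuation)
(E) heat-exchanger scaling — selectivity up -; flow instability -; pressure drop high -; pressure fluctuation +; conversion up +; yield down -
(F) filter breakthrough — selectivity up -; flow instability +; pressure drop high +; pressure fluctuation +; conversion up +; yield down +
Only (D) is consistent with every observation.

D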